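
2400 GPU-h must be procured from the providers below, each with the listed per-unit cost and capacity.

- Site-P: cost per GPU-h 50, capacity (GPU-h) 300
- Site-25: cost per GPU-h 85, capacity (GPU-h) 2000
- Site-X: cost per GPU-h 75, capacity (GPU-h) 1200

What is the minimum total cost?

Fill from the cheapest provider first.
Take 300 from Site-P at 50 → need 2100 more.
Take 1200 from Site-X at 75 → need 900 more.
Site-25 (85): take the remaining 900 → done.
Cost = 300×50 + 1200×75 + 900×85 = 181500.

181500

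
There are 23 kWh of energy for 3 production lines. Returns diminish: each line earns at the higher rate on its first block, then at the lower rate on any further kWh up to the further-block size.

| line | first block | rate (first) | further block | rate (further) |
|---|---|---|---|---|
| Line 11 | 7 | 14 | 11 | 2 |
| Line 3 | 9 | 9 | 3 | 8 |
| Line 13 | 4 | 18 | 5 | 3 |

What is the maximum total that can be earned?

275

Rank every tier by rate: Line 13/T1 18 > Line 11/T1 14 > Line 3/T1 9 > Line 3/T2 8 > Line 13/T2 3 > Line 11/T2 2.
Fill Line 13 T1 block (4 at 18) → 19 left.
Fill Line 11 T1 block (7 at 14) → 12 left.
Line 3 T1 at 9: fill all 9 → 3 left.
Line 3/T2 (8): +3 → 0 left.
Total = 18×4 + 14×7 + 9×9 + 8×3 = 275.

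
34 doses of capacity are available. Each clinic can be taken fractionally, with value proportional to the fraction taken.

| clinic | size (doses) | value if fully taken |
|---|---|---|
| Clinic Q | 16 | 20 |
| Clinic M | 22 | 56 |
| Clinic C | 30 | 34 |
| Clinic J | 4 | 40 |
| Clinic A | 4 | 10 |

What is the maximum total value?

Sort by value density: Clinic J 40/4≈10, Clinic M 56/22≈2.55, Clinic A 10/4≈2.5, Clinic Q 20/16≈1.25, Clinic C 34/30≈1.13.
All 4 doses of Clinic J fit (value 40) → 30 remain.
All 22 doses of Clinic M fit (value 56) → 8 remain.
Clinic A: take in full, 4 doses for value 10 → 4 left.
4 doses left: a 4/16 share of Clinic Q gives 20×4/16 = 5.
Total value = 111.

111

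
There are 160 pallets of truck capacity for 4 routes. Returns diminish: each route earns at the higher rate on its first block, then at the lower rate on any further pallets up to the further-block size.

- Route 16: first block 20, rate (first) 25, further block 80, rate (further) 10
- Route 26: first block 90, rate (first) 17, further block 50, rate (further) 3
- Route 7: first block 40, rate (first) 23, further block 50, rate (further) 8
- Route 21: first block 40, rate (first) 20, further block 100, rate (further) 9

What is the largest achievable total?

3240

Rank every tier by rate: Route 16/T1 25 > Route 7/T1 23 > Route 21/T1 20 > Route 26/T1 17 > Route 16/T2 10 > Route 21/T2 9 > Route 7/T2 8 > Route 26/T2 3.
Route 16 T1 at 25: fill all 20 → 140 left.
Fill Route 7 T1 block (40 at 23) → 100 left.
Fill Route 21 T1 block (40 at 20) → 60 left.
Route 26/T1: +60 of 90 at 17; pool empty.
Total = 25×20 + 23×40 + 20×40 + 17×60 = 3240.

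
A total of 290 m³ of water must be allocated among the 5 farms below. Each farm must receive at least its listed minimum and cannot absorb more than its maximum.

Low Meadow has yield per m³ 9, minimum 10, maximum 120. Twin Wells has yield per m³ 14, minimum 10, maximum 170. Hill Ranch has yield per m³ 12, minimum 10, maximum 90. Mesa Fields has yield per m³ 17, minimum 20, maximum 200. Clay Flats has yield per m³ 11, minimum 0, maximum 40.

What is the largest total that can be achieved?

Meeting every minimum uses 10+10+10+20+0 = 50 m³, leaving 240.
Rank by yield per m³: Mesa Fields 17 > Twin Wells 14 > Hill Ranch 12 > Clay Flats 11 > Low Meadow 9.
Mesa Fields: +180 to 200 (cap) ; 60 left.
Twin Wells has room for 160 more but only 60 remain, so it gets 70.
Total = 9×10 + 14×70 + 12×10 + 17×200 = 4590.

4590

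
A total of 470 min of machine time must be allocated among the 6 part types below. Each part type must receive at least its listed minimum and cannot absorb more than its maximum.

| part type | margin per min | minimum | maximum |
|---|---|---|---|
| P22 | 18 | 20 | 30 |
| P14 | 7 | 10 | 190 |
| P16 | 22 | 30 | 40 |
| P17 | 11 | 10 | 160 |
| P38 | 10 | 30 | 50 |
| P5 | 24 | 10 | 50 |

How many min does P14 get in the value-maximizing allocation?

140

Meeting every minimum uses 20+10+30+10+30+10 = 110 min, leaving 360.
Order the part types by margin per min: P5 24 > P16 22 > P22 18 > P17 11 > P38 10 > P14 7.
Give P5 40 more to hit its cap of 50 — 320 left.
P16 takes 10 more to reach its cap of 40 — 310 left.
P22: +10 to 30 (cap) — 300 left.
P17: +150 to 160 (cap) — 150 left.
Give P38 20 more to hit its cap of 50 — 130 left.
P14: +130 (room for 180) → 140. Pool exhausted.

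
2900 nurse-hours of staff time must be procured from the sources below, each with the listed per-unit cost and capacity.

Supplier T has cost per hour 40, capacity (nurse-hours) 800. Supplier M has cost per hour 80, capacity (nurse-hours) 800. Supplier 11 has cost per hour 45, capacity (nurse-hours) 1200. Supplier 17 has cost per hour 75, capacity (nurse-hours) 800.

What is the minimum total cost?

Fill from the cheapest source first.
Take 800 from Supplier T at 40 ; need 2100 more.
Supplier 11 (45): use full 1200 ; 900 nurse-hours to go.
Supplier 17 at 75: take all 800 nurse-hours ; 100 still needed.
Supplier M (80): take the remaining 100 ; done.
Cost = 800×40 + 1200×45 + 800×75 + 100×80 = 154000.

154000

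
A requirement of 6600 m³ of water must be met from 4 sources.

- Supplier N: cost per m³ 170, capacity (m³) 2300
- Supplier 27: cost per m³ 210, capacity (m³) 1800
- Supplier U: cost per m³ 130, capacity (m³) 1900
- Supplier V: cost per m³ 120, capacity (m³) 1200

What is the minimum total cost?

1034000

Cheapest first:
Take 1200 from Supplier V at 120 — need 5400 more.
Supplier U at 130: take all 1900 m³ — 3500 still needed.
Supplier N at 170: take all 2300 m³ — 1200 still needed.
Take 1200 from Supplier 27 at 210 to finish.
Cost = 1200×120 + 1900×130 + 2300×170 + 1200×210 = 1034000.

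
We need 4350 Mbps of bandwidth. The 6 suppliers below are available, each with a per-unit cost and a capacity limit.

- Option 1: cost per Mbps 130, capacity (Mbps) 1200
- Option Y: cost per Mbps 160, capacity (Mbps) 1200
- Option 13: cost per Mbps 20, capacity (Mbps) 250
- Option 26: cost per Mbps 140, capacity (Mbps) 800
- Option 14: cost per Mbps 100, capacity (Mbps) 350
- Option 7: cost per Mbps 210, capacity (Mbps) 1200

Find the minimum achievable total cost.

Use suppliers in increasing cost order.
Take 250 from Option 13 at 20 → need 4100 more.
Take 350 from Option 14 at 100 → need 3750 more.
Option 1 at 130: take all 1200 Mbps → 2550 still needed.
Option 26 at 140: take all 800 Mbps → 1750 still needed.
Take 1200 from Option Y at 160 → need 550 more.
Option 7 (210): take the remaining 550 → done.
Cost = 250×20 + 350×100 + 1200×130 + 800×140 + 1200×160 + 550×210 = 615500.

615500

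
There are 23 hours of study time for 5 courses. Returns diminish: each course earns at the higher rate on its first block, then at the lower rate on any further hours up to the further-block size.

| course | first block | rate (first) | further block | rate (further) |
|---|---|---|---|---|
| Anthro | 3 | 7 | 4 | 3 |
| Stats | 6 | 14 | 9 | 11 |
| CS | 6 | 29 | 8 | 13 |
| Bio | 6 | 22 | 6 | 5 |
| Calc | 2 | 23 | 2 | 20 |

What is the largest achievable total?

489

Treat each block as its own option and order by rate: CS/first 29 > Calc/first 23 > Bio/first 22 > Calc/second 20 > Stats/first 14 > CS/second 13 > Stats/second 11 > Anthro/first 7 > Bio/second 5 > Anthro/second 3.
Fill CS first block (6 at 29) — 17 left.
Calc first at 23: fill all 2 — 15 left.
Bio/first (22): +6 — 9 left.
Fill Calc second block (2 at 20) — 7 left.
Stats/first (14): +6 — 1 left.
CS/second: +1 of 8 at 13; pool empty.
Total = 29×6 + 23×2 + 22×6 + 20×2 + 14×6 + 13×1 = 489.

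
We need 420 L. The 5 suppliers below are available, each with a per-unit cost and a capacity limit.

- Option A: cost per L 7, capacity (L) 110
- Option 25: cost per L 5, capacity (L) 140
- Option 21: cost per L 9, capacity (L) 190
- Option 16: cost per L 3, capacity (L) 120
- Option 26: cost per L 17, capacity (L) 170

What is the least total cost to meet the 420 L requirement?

2280

Fill from the cheapest supplier first.
Option 16 at 3: take all 120 L — 300 still needed.
Option 25 at 5: take all 140 L — 160 still needed.
Take 110 from Option A at 7 — need 50 more.
Option 21 at 9: take 50 of its 190 — requirement met.
Option 26: unused.
Cost = 120×3 + 140×5 + 110×7 + 50×9 = 2280.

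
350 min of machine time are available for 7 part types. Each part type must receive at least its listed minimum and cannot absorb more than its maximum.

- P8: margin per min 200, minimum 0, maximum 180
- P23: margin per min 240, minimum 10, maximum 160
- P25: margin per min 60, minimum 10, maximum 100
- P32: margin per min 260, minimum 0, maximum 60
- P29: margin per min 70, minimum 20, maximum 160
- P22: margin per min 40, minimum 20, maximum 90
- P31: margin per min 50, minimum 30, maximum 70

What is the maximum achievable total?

68300

Meeting every minimum uses 0+10+10+0+20+20+30 = 90 min, leaving 260.
Rank by margin per min: P32 260 > P23 240 > P8 200 > P29 70 > P25 60 > P31 50 > P22 40.
P32 takes 60 more to reach its cap of 60 → 200 left.
Give P23 150 more to hit its cap of 160 → 50 left.
Only 50 left; P8 takes them to reach 50.
Total = 200×50 + 240×160 + 60×10 + 260×60 + 70×20 + 40×20 + 50×30 = 68300.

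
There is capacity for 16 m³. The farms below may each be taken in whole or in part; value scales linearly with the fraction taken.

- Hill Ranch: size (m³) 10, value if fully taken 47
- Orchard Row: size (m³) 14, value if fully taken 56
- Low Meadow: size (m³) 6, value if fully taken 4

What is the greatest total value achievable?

71

Best value per unit of size first: Hill Ranch 47/10≈4.7, Orchard Row 56/14≈4, Low Meadow 4/6≈0.667.
All 10 m³ of Hill Ranch fit (value 47) — 6 remain.
Fill the last 6 m³ with part of Orchard Row: 6/14 of it earns 24.
Total value = 71.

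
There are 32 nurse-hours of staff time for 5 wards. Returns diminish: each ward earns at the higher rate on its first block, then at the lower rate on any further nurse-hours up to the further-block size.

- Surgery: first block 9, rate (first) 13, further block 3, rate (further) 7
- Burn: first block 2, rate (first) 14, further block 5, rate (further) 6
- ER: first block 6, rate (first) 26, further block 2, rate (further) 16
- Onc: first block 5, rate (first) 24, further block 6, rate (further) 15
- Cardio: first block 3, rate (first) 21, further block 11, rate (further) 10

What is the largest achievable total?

593

Rank every tier by rate: ER/first 26 > Onc/first 24 > Cardio/first 21 > ER/second 16 > Onc/second 15 > Burn/first 14 > Surgery/first 13 > Cardio/second 10 > Surgery/second 7 > Burn/second 6.
Fill ER first block (6 at 26) — 26 left.
Onc/first (24): +5 — 21 left.
Cardio first at 21: fill all 3 — 18 left.
Fill ER second block (2 at 16) — 16 left.
Onc second at 15: fill all 6 — 10 left.
Fill Burn first block (2 at 14) — 8 left.
Surgery first at 13: only 8 left, fill 8.
Total = 26×6 + 24×5 + 21×3 + 16×2 + 15×6 + 14×2 + 13×8 = 593.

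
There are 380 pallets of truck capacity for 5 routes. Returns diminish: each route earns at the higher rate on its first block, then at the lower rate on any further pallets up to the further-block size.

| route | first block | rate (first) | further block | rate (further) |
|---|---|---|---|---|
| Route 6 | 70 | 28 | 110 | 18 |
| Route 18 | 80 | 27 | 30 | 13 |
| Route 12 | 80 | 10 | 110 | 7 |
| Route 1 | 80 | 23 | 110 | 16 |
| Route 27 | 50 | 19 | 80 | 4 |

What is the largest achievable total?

8710

Order all 10 blocks by rate: Route 6/first 28 > Route 18/first 27 > Route 1/first 23 > Route 27/first 19 > Route 6/second 18 > Route 1/second 16 > Route 18/second 13 > Route 12/first 10 > Route 12/second 7 > Route 27/second 4.
Fill Route 6 first block (70 at 28) → 310 left.
Fill Route 18 first block (80 at 27) → 230 left.
Fill Route 1 first block (80 at 23) → 150 left.
Route 27 first at 19: fill all 50 → 100 left.
Route 6 second at 18: only 100 left, fill 100.
Total = 28×70 + 27×80 + 23×80 + 19×50 + 18×100 = 8710.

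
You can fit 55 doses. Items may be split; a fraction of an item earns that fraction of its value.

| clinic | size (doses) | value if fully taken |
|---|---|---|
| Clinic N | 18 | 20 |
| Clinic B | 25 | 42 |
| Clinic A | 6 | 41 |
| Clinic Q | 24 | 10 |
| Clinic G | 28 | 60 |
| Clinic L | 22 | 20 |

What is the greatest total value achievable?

Rank by value-to-size ratio: Clinic A 41/6≈6.83, Clinic G 60/28≈2.14, Clinic B 42/25≈1.68, Clinic N 20/18≈1.11, Clinic L 20/22≈0.909, Clinic Q 10/24≈0.417.
All 6 doses of Clinic A fit (value 41) ; 49 remain.
All 28 doses of Clinic G fit (value 60) ; 21 remain.
Only 21 doses remain; take 21/25 of Clinic B for value 42×21/25 = 35.28.
Total value = 136.28.

136.28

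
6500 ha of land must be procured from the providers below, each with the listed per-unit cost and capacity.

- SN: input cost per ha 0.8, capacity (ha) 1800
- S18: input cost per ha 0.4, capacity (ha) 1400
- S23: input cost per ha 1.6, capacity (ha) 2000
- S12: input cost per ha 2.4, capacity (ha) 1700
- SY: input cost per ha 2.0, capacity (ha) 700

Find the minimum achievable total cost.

8040

Use providers in increasing cost order.
Take 1400 from S18 at 0.4 → need 5100 more.
SN (0.8): use full 1800 → 3300 ha to go.
Take 2000 from S23 at 1.6 → need 1300 more.
SY (2.0): use full 700 → 600 ha to go.
Take 600 from S12 at 2.4 to finish.
Cost = 1400×0.4 + 1800×0.8 + 2000×1.6 + 700×2.0 + 600×2.4 = 8040.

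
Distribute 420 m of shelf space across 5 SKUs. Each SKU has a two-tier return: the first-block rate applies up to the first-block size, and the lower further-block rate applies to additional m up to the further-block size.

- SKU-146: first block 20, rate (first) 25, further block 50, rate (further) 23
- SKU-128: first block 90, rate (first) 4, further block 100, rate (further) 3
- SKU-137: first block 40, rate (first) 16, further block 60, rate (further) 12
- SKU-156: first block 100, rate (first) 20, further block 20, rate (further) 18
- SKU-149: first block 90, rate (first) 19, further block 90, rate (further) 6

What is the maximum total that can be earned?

7320

Treat each block as its own option and order by rate: SKU-146/first 25 > SKU-146/second 23 > SKU-156/first 20 > SKU-149/first 19 > SKU-156/second 18 > SKU-137/first 16 > SKU-137/second 12 > SKU-149/second 6 > SKU-128/first 4 > SKU-128/second 3.
SKU-146 first at 25: fill all 20 ; 400 left.
Fill SKU-146 second block (50 at 23) ; 350 left.
SKU-156 first at 20: fill all 100 ; 250 left.
Fill SKU-149 first block (90 at 19) ; 160 left.
Fill SKU-156 second block (20 at 18) ; 140 left.
Fill SKU-137 first block (40 at 16) ; 100 left.
SKU-137/second (12): +60 ; 40 left.
SKU-149 second at 6: only 40 left, fill 40.
Total = 25×20 + 23×50 + 20×100 + 19×90 + 18×20 + 16×40 + 12×60 + 6×40 = 7320.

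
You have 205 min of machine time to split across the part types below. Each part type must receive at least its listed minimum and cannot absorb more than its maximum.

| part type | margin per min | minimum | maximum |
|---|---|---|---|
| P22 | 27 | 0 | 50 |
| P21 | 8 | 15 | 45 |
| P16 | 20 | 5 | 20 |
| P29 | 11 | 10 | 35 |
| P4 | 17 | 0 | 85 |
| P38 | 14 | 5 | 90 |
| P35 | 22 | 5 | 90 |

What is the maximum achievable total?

Meeting every minimum uses 0+15+5+10+0+5+5 = 40 min, leaving 165.
Order the part types by margin per min: P22 27 > P35 22 > P16 20 > P4 17 > P38 14 > P29 11 > P21 8.
P22 takes 50 more to reach its cap of 50 ; 115 left.
P35: +85 to 90 (cap) ; 30 left.
Give P16 15 more to hit its cap of 20 ; 15 left.
P4 has room for 85 more but only 15 remain, so it gets 15.
Total = 27×50 + 8×15 + 20×20 + 11×10 + 17×15 + 14×5 + 22×90 = 4285.

4285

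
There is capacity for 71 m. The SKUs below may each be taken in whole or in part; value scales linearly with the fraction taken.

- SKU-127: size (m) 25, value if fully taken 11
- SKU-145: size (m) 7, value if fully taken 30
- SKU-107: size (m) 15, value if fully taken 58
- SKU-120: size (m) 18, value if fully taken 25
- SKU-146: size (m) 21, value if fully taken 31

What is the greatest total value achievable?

148.4

Rank by value-to-size ratio: SKU-145 30/7≈4.29, SKU-107 58/15≈3.87, SKU-146 31/21≈1.48, SKU-120 25/18≈1.39, SKU-127 11/25≈0.44.
Take all of SKU-145 (7 m, value 30) — 64 m left.
All 15 m of SKU-107 fit (value 58) — 49 remain.
SKU-146: take in full, 21 m for value 31 — 28 left.
All 18 m of SKU-120 fit (value 25) — 10 remain.
Only 10 m remain; take 10/25 of SKU-127 for value 11×10/25 = 4.4.
Total value = 148.4.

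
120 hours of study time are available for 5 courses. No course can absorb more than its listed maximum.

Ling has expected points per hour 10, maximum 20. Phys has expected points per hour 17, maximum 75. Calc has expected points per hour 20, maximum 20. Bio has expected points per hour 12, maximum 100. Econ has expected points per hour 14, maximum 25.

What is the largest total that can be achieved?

2025

Rank by expected points per hour: Calc 20 > Phys 17 > Econ 14 > Bio 12 > Ling 10.
Give Calc 20 to hit its cap of 20 → 100 left.
Phys takes 75 to reach its cap of 75 → 25 left.
Econ: +25 to 25 (cap) → 0 left.
Total = 17×75 + 20×20 + 14×25 = 2025.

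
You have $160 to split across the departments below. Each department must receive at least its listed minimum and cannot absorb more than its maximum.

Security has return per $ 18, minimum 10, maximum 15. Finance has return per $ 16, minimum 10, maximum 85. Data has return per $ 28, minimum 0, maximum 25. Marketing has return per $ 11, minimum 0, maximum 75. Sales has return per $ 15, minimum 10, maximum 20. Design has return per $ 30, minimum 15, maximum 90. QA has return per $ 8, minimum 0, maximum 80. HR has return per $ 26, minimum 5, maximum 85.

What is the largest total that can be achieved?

Meeting every minimum uses 10+10+0+0+10+15+0+5 = 50 $, leaving 110.
Order the departments by return per $: Design 30 > Data 28 > HR 26 > Security 18 > Finance 16 > Sales 15 > Marketing 11 > QA 8.
Give Design 75 more to hit its cap of 90 ; 35 left.
Data: +25 to 25 (cap) ; 10 left.
HR has room for 80 more but only 10 remain, so it gets 15.
Total = 18×10 + 16×10 + 28×25 + 15×10 + 30×90 + 26×15 = 4280.

4280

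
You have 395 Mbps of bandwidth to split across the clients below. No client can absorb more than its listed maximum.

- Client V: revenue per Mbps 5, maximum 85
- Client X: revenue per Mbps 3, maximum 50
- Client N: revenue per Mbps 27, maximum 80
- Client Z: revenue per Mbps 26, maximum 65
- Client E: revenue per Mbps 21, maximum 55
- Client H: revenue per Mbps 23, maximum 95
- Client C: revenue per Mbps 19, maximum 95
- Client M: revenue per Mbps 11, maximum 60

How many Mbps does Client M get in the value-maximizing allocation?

5

Order the clients by revenue per Mbps: Client N 27 > Client Z 26 > Client H 23 > Client E 21 > Client C 19 > Client M 11 > Client V 5 > Client X 3.
Client N: +80 to 80 (cap) — 315 left.
Give Client Z 65 to hit its cap of 65 — 250 left.
Client H takes 95 to reach its cap of 95 — 155 left.
Client E: +55 to 55 (cap) — 100 left.
Give Client C 95 to hit its cap of 95 — 5 left.
Client M: +5 (room for 60) → 5. Pool exhausted.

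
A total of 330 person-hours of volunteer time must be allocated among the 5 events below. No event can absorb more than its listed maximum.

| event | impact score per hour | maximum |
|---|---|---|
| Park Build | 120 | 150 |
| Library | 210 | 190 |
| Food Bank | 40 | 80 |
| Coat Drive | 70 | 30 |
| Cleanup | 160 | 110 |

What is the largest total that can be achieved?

Order the events by impact score per hour: Library 210 > Cleanup 160 > Park Build 120 > Coat Drive 70 > Food Bank 40.
Library: +190 to 190 (cap) ; 140 left.
Cleanup: +110 to 110 (cap) ; 30 left.
Park Build: +30 (room for 150) → 30. Pool exhausted.
Total = 120×30 + 210×190 + 160×110 = 61100.

61100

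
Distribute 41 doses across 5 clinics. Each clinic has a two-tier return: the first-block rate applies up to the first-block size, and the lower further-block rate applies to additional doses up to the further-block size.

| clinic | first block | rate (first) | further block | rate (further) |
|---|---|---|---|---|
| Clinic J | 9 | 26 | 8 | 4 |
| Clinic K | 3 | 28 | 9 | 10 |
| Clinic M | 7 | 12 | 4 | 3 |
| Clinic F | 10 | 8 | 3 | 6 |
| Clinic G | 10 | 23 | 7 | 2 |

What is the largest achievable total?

746

Treat each block as its own option and order by rate: Clinic K/tier1 28 > Clinic J/tier1 26 > Clinic G/tier1 23 > Clinic M/tier1 12 > Clinic K/tier2 10 > Clinic F/tier1 8 > Clinic F/tier2 6 > Clinic J/tier2 4 > Clinic M/tier2 3 > Clinic G/tier2 2.
Fill Clinic K tier1 block (3 at 28) — 38 left.
Clinic J tier1 at 26: fill all 9 — 29 left.
Clinic G/tier1 (23): +10 — 19 left.
Clinic M tier1 at 12: fill all 7 — 12 left.
Clinic K/tier2 (10): +9 — 3 left.
3 remain; put them into Clinic F tier1 at 8.
Total = 28×3 + 26×9 + 23×10 + 12×7 + 10×9 + 8×3 = 746.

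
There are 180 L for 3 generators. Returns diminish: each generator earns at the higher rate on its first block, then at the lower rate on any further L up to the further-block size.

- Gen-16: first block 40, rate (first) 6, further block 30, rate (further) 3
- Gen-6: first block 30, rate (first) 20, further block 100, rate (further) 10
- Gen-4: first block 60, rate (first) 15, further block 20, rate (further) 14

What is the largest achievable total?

Treat each block as its own option and order by rate: Gen-6/first 20 > Gen-4/first 15 > Gen-4/second 14 > Gen-6/second 10 > Gen-16/first 6 > Gen-16/second 3.
Gen-6/first (20): +30 — 150 left.
Gen-4 first at 15: fill all 60 — 90 left.
Fill Gen-4 second block (20 at 14) — 70 left.
Gen-6/second: +70 of 100 at 10; pool empty.
Total = 20×30 + 15×60 + 14×20 + 10×70 = 2480.

2480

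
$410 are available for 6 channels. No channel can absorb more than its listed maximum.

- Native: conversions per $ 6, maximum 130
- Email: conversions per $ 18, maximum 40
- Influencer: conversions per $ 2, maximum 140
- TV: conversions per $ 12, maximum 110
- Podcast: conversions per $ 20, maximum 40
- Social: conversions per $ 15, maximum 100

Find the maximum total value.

5060

Highest conversions per $ first: Podcast 20 > Email 18 > Social 15 > TV 12 > Native 6 > Influencer 2.
Give Podcast 40 to hit its cap of 40 ; 370 left.
Email: +40 to 40 (cap) ; 330 left.
Social takes 100 to reach its cap of 100 ; 230 left.
TV: +110 to 110 (cap) ; 120 left.
Native: +120 (room for 130) → 120. Pool exhausted.
Total = 6×120 + 18×40 + 12×110 + 20×40 + 15×100 = 5060.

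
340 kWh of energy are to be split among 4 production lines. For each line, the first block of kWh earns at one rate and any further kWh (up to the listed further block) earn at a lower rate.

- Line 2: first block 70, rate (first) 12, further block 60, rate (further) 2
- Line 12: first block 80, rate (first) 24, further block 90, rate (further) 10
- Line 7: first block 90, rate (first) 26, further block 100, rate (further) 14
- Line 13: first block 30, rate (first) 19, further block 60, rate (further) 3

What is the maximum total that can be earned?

Treat each block as its own option and order by rate: Line 7/first 26 > Line 12/first 24 > Line 13/first 19 > Line 7/second 14 > Line 2/first 12 > Line 12/second 10 > Line 13/second 3 > Line 2/second 2.
Line 7 first at 26: fill all 90 → 250 left.
Line 12 first at 24: fill all 80 → 170 left.
Fill Line 13 first block (30 at 19) → 140 left.
Fill Line 7 second block (100 at 14) → 40 left.
Line 2 first at 12: only 40 left, fill 40.
Total = 26×90 + 24×80 + 19×30 + 14×100 + 12×40 = 6710.

6710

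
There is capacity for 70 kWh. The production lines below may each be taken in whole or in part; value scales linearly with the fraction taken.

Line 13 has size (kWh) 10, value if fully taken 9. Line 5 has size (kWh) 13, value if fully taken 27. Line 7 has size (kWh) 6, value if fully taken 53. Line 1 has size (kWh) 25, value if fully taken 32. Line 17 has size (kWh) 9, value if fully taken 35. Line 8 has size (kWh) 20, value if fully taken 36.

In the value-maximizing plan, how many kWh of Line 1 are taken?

Sort by value density: Line 7 53/6≈8.83, Line 17 35/9≈3.89, Line 5 27/13≈2.08, Line 8 36/20≈1.8, Line 1 32/25≈1.28, Line 13 9/10≈0.9.
Line 7: take in full, 6 kWh for value 53 → 64 left.
All 9 kWh of Line 17 fit (value 35) → 55 remain.
Line 5: take in full, 13 kWh for value 27 → 42 left.
All 20 kWh of Line 8 fit (value 36) → 22 remain.
Fill the last 22 kWh with part of Line 1: 22/25 of it earns 28.16.

22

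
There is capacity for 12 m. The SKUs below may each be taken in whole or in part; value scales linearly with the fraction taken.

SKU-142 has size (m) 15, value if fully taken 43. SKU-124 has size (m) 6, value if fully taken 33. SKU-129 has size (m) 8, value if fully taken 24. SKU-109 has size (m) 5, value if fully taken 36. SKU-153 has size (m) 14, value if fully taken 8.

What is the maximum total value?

72

Sort by value density: SKU-109 36/5≈7.2, SKU-124 33/6≈5.5, SKU-129 24/8≈3, SKU-142 43/15≈2.87, SKU-153 8/14≈0.571.
Take all of SKU-109 (5 m, value 36) — 7 m left.
Take all of SKU-124 (6 m, value 33) — 1 m left.
Fill the last 1 m with part of SKU-129: 1/8 of it earns 3.
Total value = 72.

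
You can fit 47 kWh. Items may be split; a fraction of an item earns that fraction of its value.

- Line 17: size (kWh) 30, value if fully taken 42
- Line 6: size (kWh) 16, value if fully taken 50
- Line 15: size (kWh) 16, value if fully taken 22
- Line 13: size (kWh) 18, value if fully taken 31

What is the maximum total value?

Best value per unit of size first: Line 6 50/16≈3.12, Line 13 31/18≈1.72, Line 17 42/30≈1.4, Line 15 22/16≈1.38.
Line 6: take in full, 16 kWh for value 50 ; 31 left.
All 18 kWh of Line 13 fit (value 31) ; 13 remain.
Fill the last 13 kWh with part of Line 17: 13/30 of it earns 18.2.
Total value = 99.2.

99.2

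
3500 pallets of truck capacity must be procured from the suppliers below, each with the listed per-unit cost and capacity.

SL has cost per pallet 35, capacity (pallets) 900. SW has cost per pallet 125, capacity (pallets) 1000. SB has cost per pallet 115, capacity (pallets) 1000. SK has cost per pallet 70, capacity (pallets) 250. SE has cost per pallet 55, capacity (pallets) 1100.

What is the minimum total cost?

Use suppliers in increasing cost order.
SL (35): use full 900 — 2600 pallets to go.
SE at 55: take all 1100 pallets — 1500 still needed.
Take 250 from SK at 70 — need 1250 more.
SB (115): use full 1000 — 250 pallets to go.
Take 250 from SW at 125 to finish.
Cost = 900×35 + 1100×55 + 250×70 + 1000×115 + 250×125 = 255750.

255750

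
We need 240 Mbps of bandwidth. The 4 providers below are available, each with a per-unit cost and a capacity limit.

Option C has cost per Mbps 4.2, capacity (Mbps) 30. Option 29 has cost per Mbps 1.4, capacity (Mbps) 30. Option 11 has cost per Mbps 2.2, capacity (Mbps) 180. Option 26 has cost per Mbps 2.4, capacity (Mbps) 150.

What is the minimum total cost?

510

Fill from the cheapest provider first.
Take 30 from Option 29 at 1.4 → need 210 more.
Option 11 (2.2): use full 180 → 30 Mbps to go.
Option 26 (2.4): take the remaining 30 → done.
Option C: unused.
Cost = 30×1.4 + 180×2.2 + 30×2.4 = 510.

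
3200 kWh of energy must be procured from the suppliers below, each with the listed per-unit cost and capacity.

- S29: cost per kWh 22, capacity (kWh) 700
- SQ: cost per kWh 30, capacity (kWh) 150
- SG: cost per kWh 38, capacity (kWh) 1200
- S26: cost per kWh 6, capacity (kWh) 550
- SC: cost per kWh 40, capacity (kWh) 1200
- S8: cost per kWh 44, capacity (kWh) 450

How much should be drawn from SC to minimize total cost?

600

Cheapest first:
S26 at 6: take all 550 kWh → 2650 still needed.
S29 at 22: take all 700 kWh → 1950 still needed.
SQ (30): use full 150 → 1800 kWh to go.
Take 1200 from SG at 38 → need 600 more.
SC (40): take the remaining 600 → done.
S8: unused.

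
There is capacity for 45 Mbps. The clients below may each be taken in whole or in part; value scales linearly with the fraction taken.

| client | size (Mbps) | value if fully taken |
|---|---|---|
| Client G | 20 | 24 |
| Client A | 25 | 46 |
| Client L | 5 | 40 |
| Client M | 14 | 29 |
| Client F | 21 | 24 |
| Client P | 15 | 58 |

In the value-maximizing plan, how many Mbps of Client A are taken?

Rank by value-to-size ratio: Client L 40/5≈8, Client P 58/15≈3.87, Client M 29/14≈2.07, Client A 46/25≈1.84, Client G 24/20≈1.2, Client F 24/21≈1.14.
Take all of Client L (5 Mbps, value 40) → 40 Mbps left.
All 15 Mbps of Client P fit (value 58) → 25 remain.
Take all of Client M (14 Mbps, value 29) → 11 Mbps left.
Fill the last 11 Mbps with part of Client A: 11/25 of it earns 20.24.

11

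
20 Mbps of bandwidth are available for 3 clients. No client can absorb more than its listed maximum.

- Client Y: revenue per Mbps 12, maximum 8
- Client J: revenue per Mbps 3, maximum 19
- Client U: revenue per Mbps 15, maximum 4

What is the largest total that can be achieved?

Rank by revenue per Mbps: Client U 15 > Client Y 12 > Client J 3.
Client U: +4 to 4 (cap) — 16 left.
Client Y takes 8 to reach its cap of 8 — 8 left.
Client J: +8 (room for 19) → 8. Pool exhausted.
Total = 12×8 + 3×8 + 15×4 = 180.

180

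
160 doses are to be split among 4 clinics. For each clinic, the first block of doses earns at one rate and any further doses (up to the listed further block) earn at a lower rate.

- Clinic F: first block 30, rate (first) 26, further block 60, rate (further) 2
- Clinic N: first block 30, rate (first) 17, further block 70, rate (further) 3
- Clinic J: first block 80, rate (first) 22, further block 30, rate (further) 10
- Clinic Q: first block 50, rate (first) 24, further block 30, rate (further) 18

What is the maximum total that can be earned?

3740

Order all 8 blocks by rate: Clinic F/first 26 > Clinic Q/first 24 > Clinic J/first 22 > Clinic Q/second 18 > Clinic N/first 17 > Clinic J/second 10 > Clinic N/second 3 > Clinic F/second 2.
Fill Clinic F first block (30 at 26) → 130 left.
Clinic Q/first (24): +50 → 80 left.
Clinic J first at 22: fill all 80 → 0 left.
Total = 26×30 + 24×50 + 22×80 = 3740.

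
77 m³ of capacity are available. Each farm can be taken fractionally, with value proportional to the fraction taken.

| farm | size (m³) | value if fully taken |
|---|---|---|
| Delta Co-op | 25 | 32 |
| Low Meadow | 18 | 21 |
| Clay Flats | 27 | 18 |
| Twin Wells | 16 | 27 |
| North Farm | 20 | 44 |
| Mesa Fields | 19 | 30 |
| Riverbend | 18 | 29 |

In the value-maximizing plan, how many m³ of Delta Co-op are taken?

4

Best value per unit of size first: North Farm 44/20≈2.2, Twin Wells 27/16≈1.69, Riverbend 29/18≈1.61, Mesa Fields 30/19≈1.58, Delta Co-op 32/25≈1.28, Low Meadow 21/18≈1.17, Clay Flats 18/27≈0.667.
All 20 m³ of North Farm fit (value 44) ; 57 remain.
All 16 m³ of Twin Wells fit (value 27) ; 41 remain.
All 18 m³ of Riverbend fit (value 29) ; 23 remain.
All 19 m³ of Mesa Fields fit (value 30) ; 4 remain.
Only 4 m³ remain; take 4/25 of Delta Co-op for value 32×4/25 = 5.12.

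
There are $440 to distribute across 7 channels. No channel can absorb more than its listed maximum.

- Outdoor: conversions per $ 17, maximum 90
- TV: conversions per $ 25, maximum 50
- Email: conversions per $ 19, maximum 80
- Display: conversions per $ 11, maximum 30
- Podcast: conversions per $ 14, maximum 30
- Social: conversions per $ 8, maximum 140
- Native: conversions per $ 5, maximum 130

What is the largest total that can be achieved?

Rank by conversions per $: TV 25 > Email 19 > Outdoor 17 > Podcast 14 > Display 11 > Social 8 > Native 5.
TV takes 50 to reach its cap of 50 — 390 left.
Email: +80 to 80 (cap) — 310 left.
Give Outdoor 90 to hit its cap of 90 — 220 left.
Podcast takes 30 to reach its cap of 30 — 190 left.
Display: +30 to 30 (cap) — 160 left.
Give Social 140 to hit its cap of 140 — 20 left.
Native: +20 (room for 130) → 20. Pool exhausted.
Total = 17×90 + 25×50 + 19×80 + 11×30 + 14×30 + 8×140 + 5×20 = 6270.

6270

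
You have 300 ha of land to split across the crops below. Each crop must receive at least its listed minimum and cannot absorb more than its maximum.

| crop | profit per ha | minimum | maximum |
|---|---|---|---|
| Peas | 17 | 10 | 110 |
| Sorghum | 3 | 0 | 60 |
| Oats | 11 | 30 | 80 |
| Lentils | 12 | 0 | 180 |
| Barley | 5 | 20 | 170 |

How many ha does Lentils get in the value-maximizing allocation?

140

Meeting every minimum uses 10+0+30+0+20 = 60 ha, leaving 240.
Order the crops by profit per ha: Peas 17 > Lentils 12 > Oats 11 > Barley 5 > Sorghum 3.
Peas: +100 to 110 (cap) → 140 left.
Lentils: +140 (room for 180) → 140. Pool exhausted.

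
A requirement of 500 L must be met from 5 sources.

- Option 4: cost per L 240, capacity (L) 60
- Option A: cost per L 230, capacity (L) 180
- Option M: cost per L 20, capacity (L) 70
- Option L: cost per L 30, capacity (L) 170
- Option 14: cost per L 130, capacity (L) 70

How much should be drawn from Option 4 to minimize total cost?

Cheapest first:
Option M at 20: take all 70 L → 430 still needed.
Option L (30): use full 170 → 260 L to go.
Option 14 (130): use full 70 → 190 L to go.
Option A at 230: take all 180 L → 10 still needed.
Take 10 from Option 4 at 240 to finish.

10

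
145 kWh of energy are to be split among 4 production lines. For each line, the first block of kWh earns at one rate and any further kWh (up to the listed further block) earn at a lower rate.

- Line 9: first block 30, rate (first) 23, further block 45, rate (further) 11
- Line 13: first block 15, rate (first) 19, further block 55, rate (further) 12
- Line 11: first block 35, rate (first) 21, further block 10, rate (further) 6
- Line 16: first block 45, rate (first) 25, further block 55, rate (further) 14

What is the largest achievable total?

Order all 8 blocks by rate: Line 16/tier1 25 > Line 9/tier1 23 > Line 11/tier1 21 > Line 13/tier1 19 > Line 16/tier2 14 > Line 13/tier2 12 > Line 9/tier2 11 > Line 11/tier2 6.
Line 16/tier1 (25): +45 → 100 left.
Fill Line 9 tier1 block (30 at 23) → 70 left.
Line 11 tier1 at 21: fill all 35 → 35 left.
Line 13/tier1 (19): +15 → 20 left.
20 remain; put them into Line 16 tier2 at 14.
Total = 25×45 + 23×30 + 21×35 + 19×15 + 14×20 = 3115.

3115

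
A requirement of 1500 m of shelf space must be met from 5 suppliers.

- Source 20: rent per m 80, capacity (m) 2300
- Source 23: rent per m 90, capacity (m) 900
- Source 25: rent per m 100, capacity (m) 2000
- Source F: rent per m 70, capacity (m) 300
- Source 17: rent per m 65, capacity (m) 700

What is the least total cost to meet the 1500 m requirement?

106500

Use suppliers in increasing cost order.
Source 17 (65): use full 700 → 800 m to go.
Source F (70): use full 300 → 500 m to go.
Source 20 (80): take the remaining 500 → done.
Source 23, Source 25: unused.
Cost = 700×65 + 300×70 + 500×80 = 106500.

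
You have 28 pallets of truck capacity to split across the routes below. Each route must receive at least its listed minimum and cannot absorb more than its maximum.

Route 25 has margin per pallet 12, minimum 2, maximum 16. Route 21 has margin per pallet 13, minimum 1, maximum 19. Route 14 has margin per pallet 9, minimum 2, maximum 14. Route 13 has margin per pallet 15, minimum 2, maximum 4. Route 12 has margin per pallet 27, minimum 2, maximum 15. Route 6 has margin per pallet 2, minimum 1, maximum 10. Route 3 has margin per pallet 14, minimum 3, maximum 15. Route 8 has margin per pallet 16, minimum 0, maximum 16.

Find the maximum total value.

Meeting every minimum uses 2+1+2+2+2+1+3+0 = 13 pallets, leaving 15.
Order the routes by margin per pallet: Route 12 27 > Route 8 16 > Route 13 15 > Route 3 14 > Route 21 13 > Route 25 12 > Route 14 9 > Route 6 2.
Route 12 takes 13 more to reach its cap of 15 → 2 left.
Route 8 has room for 16 more but only 2 remain, so it gets 2.
Total = 12×2 + 13×1 + 9×2 + 15×2 + 27×15 + 2×1 + 14×3 + 16×2 = 566.

566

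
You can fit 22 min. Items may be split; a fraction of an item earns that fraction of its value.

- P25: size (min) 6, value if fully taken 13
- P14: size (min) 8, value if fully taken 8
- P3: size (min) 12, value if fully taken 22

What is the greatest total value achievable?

39

Sort by value density: P25 13/6≈2.17, P3 22/12≈1.83, P14 8/8≈1.
P25: take in full, 6 min for value 13 ; 16 left.
Take all of P3 (12 min, value 22) ; 4 min left.
Only 4 min remain; take 4/8 of P14 for value 8×4/8 = 4.
Total value = 39.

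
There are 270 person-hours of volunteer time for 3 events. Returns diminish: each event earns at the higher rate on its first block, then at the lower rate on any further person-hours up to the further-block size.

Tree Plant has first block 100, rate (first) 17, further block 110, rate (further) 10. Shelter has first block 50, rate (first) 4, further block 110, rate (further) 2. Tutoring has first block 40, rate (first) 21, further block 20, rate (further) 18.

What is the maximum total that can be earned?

Treat each block as its own option and order by rate: Tutoring/first 21 > Tutoring/second 18 > Tree Plant/first 17 > Tree Plant/second 10 > Shelter/first 4 > Shelter/second 2.
Tutoring/first (21): +40 → 230 left.
Tutoring/second (18): +20 → 210 left.
Fill Tree Plant first block (100 at 17) → 110 left.
Tree Plant/second (10): +110 → 0 left.
Total = 21×40 + 18×20 + 17×100 + 10×110 = 4000.

4000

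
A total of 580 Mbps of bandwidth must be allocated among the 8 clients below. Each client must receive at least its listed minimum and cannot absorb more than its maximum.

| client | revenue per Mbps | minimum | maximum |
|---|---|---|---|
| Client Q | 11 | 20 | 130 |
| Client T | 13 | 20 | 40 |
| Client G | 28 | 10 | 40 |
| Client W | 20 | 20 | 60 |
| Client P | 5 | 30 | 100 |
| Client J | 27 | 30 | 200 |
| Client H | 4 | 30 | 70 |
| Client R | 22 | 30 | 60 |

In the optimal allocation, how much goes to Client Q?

120

Meeting every minimum uses 20+20+10+20+30+30+30+30 = 190 Mbps, leaving 390.
Highest revenue per Mbps first: Client G 28 > Client J 27 > Client R 22 > Client W 20 > Client T 13 > Client Q 11 > Client P 5 > Client H 4.
Client G: +30 to 40 (cap) — 360 left.
Give Client J 170 more to hit its cap of 200 — 190 left.
Client R: +30 to 60 (cap) — 160 left.
Client W: +40 to 60 (cap) — 120 left.
Client T takes 20 more to reach its cap of 40 — 100 left.
Client Q: +100 (room for 110) → 120. Pool exhausted.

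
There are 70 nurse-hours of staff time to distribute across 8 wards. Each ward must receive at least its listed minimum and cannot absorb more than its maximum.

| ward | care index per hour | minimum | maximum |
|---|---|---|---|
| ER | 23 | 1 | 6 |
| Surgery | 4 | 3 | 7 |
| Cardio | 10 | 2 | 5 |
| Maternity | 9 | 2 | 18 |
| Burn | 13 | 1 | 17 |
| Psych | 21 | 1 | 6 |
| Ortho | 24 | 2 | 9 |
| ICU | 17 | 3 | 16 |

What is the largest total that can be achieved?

Meeting every minimum uses 1+3+2+2+1+1+2+3 = 15 nurse-hours, leaving 55.
Order the wards by care index per hour: Ortho 24 > ER 23 > Psych 21 > ICU 17 > Burn 13 > Cardio 10 > Maternity 9 > Surgery 4.
Give Ortho 7 more to hit its cap of 9 ; 48 left.
ER: +5 to 6 (cap) ; 43 left.
Give Psych 5 more to hit its cap of 6 ; 38 left.
ICU: +13 to 16 (cap) ; 25 left.
Burn: +16 to 17 (cap) ; 9 left.
Give Cardio 3 more to hit its cap of 5 ; 6 left.
Maternity has room for 16 more but only 6 remain, so it gets 8.
Total = 23×6 + 4×3 + 10×5 + 9×8 + 13×17 + 21×6 + 24×9 + 17×16 = 1107.

1107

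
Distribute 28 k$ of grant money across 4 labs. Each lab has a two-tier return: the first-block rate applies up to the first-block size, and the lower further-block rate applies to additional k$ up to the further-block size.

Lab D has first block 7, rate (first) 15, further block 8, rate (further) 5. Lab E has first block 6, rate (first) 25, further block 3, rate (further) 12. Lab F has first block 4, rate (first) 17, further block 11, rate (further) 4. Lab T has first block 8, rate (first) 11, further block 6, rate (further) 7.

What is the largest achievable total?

Order all 8 blocks by rate: Lab E/tier1 25 > Lab F/tier1 17 > Lab D/tier1 15 > Lab E/tier2 12 > Lab T/tier1 11 > Lab T/tier2 7 > Lab D/tier2 5 > Lab F/tier2 4.
Lab E/tier1 (25): +6 — 22 left.
Fill Lab F tier1 block (4 at 17) — 18 left.
Fill Lab D tier1 block (7 at 15) — 11 left.
Lab E tier2 at 12: fill all 3 — 8 left.
Lab T tier1 at 11: fill all 8 — 0 left.
Total = 25×6 + 17×4 + 15×7 + 12×3 + 11×8 = 447.

447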